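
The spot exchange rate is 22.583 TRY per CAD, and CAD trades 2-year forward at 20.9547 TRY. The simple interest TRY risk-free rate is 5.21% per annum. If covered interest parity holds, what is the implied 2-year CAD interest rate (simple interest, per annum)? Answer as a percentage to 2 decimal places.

T = 2 years.
By CIP, F/S equals the TRY-to-CAD growth ratio: 20.9547/22.583 = 0.9278971.
The TRY side grows by 1 + 0.0521×2 = 1.104200.
That pins the CAD growth at 1.1900026.
(1.1900026 − 1)/T = 0.095001, i.e. 9.50%.

9.50%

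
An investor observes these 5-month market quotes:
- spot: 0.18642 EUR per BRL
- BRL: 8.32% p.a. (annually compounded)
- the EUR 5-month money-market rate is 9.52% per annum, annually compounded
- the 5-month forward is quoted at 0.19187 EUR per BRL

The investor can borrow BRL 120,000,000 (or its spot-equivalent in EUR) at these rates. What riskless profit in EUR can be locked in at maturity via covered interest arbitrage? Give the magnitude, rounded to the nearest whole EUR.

EUR 569,731

T = 5/12 years.
Route A — deposit BRL, sell forward: 120,000,000 × 1.0338604886 × 0.19187 = EUR 23,804,017.43.
Route B — convert at spot, deposit EUR: 120,000,000 × 0.18642 × 1.0386174093 = EUR 23,234,286.89.
The quoted forward overvalues BRL, so borrow EUR, buy BRL at spot, deposit the BRL at 8.32%, and sell the proceeds forward at 0.19187.
Arbitrage profit = |23,804,017.43 − 23,234,286.89| = EUR 569,731.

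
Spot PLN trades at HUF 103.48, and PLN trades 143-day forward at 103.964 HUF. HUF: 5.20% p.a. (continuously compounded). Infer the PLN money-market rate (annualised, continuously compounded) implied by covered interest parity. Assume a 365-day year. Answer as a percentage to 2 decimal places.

4.01%

T = 143/365 years.
By CIP, F/S equals the HUF-to-PLN growth ratio: 103.964/103.48 = 1.0046772.
HUF growth factor: e^(0.0520×143/365) = 1.0205815.
Hence g_PLN = 1.0158303.
r = ln(1.0158303)/(143/365) = 0.040090 → 4.01%.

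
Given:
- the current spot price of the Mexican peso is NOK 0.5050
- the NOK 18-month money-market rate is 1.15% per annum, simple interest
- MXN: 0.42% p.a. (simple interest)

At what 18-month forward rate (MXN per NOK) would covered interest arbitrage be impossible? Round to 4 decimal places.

1.9589

T = 18/12 years.
Growth of 1 NOK over T: 1 + 0.0115×18/12 = 1.017250.
MXN growth factor: 1 + 0.0042×18/12 = 1.006300.
Forward (NOK per MXN) = 0.505 × 1.017250 / 1.006300 = 0.5104951.
Invert for MXN per NOK: 1 / 0.5104951 = 1.9589.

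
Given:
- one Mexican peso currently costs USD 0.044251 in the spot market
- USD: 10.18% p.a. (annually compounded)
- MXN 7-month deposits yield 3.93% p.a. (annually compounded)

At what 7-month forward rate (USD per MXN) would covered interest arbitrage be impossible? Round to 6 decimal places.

0.045784

T = 7/12 years.
Growth of 1 USD over T: (1 + 0.1018)^(7/12) = 1.058181.
MXN growth factor: (1 + 0.0393)^(7/12) = 1.0227407.
CIP: F = S · (grow USD)/(grow MXN) = 0.044251 × 1.058181/1.0227407 = 0.04578440 USD per MXN.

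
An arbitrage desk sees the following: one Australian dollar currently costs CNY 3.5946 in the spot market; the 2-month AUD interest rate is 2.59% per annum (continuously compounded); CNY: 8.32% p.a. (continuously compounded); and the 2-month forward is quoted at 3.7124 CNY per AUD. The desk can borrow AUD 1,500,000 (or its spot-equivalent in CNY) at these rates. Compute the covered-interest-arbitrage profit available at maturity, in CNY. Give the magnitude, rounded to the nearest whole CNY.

T = 2/12 years.
Route A — deposit AUD, sell forward: 1,500,000 × 1.004325997 × 3.7124 = CNY 5,592,689.75.
Route B — convert at spot, deposit CNY: 1,500,000 × 3.5946 × 1.013963255 = CNY 5,467,188.47.
The quoted forward overvalues AUD, so borrow CNY, buy AUD at spot, deposit the AUD at 2.59%, and sell the proceeds forward at 3.7124.
Arbitrage profit = |5,592,689.75 − 5,467,188.47| = CNY 125,501.

CNY 125,501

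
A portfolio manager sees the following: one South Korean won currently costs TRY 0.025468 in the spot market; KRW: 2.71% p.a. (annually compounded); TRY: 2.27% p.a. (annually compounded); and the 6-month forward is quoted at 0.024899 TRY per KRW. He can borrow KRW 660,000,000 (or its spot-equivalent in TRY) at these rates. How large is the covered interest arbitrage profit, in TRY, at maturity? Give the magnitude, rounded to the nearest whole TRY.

TRY 344,067

T = 6/12 years.
Invest the KRW and cover forward: 660,000,000 × 1.013459422 × 0.024899 = TRY 16,654,523.26.
Convert at spot and invest in TRY: 660,000,000 × 0.025468 × 1.0112863096 = TRY 16,998,590.22.
The quoted forward undervalues KRW, so borrow KRW, convert to TRY at spot, deposit the TRY at 2.27%, and buy KRW forward at 0.024899 to cover the loan.
Arbitrage profit = |16,654,523.26 − 16,998,590.22| = TRY 344,067.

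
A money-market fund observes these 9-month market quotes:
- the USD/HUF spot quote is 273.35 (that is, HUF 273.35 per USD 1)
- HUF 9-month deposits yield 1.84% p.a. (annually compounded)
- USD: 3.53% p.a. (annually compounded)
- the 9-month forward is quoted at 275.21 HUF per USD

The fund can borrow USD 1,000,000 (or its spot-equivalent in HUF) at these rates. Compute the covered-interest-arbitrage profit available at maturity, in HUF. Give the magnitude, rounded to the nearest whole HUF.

T = 9/12 years.
Route A — deposit USD, sell forward: 1,000,000 × 1.02635986395 × 275.21 = HUF 282,464,498.16.
Route B — convert at spot, deposit HUF: 1,000,000 × 273.35 × 1.01376850085 = HUF 277,113,619.71.
The quoted forward overvalues USD, so borrow HUF, buy USD at spot, deposit the USD at 3.53%, and sell the proceeds forward at 275.21.
Arbitrage profit = |282,464,498.16 − 277,113,619.71| = HUF 5,350,878.

HUF 5,350,878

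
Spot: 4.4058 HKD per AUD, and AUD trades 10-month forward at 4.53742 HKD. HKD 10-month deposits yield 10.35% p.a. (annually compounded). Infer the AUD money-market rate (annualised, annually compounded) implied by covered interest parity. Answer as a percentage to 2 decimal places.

6.52%

T = 10/12 years.
By CIP, F/S equals the HKD-to-AUD growth ratio: 4.53742/4.4058 = 1.0298743.
HKD growth factor: (1 + 0.1035)^(10/12) = 1.0855345.
That pins the AUD growth at 1.0540456.
r = 1.0540456^(12/10) − 1 = 0.065200 → 6.52%.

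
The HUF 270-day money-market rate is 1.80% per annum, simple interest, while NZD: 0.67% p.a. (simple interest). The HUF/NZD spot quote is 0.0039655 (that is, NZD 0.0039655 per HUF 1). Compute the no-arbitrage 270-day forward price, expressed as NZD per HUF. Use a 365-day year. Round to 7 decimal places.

0.0039328

T = 270/365 years.
NZD accumulates by 1 + 0.0067×270/365 = 1.0049562.
HUF accumulates by 1 + 0.0180×270/365 = 1.0133151.
Forward (NZD per HUF) = 0.0039655 × 1.0049562 / 1.0133151 = 0.003932788.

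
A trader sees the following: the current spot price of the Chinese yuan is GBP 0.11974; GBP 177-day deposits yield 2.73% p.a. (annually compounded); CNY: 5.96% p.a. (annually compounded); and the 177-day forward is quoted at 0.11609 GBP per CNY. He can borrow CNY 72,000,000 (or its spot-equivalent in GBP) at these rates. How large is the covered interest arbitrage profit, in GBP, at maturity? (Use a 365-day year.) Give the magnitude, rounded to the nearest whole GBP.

GBP 138,167

T = 177/365 years.
Invest the CNY and cover forward: 72,000,000 × 1.028471173 × 0.11609 = GBP 8,596,455.73.
Convert at spot and invest in GBP: 72,000,000 × 0.11974 × 1.013146815 = GBP 8,734,622.37.
The quoted forward undervalues CNY, so borrow CNY, convert to GBP at spot, deposit the GBP at 2.73%, and buy CNY forward at 0.11609 to cover the loan.
The gap between the two covered legs is GBP 138,167.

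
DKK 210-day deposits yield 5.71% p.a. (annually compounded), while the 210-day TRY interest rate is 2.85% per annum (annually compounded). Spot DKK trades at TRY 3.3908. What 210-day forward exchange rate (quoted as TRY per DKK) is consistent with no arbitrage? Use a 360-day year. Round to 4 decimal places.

3.3370

T = 210/360 years.
TRY growth factor: (1 + 0.0285)^(210/360) = 1.0165276.
Growth of 1 DKK over T: (1 + 0.0571)^(210/360) = 1.0329224.
CIP: F = S · (grow TRY)/(grow DKK) = 3.3908 × 1.0165276/1.0329224 = 3.336980 TRY per DKK.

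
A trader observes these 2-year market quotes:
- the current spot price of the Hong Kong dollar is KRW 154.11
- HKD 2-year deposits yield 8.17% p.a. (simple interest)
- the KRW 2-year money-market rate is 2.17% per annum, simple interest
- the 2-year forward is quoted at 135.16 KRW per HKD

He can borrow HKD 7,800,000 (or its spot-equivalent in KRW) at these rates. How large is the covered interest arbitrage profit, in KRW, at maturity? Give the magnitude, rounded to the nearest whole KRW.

KRW 27,715,194

T = 2 years.
Invest the HKD and cover forward: 7,800,000 × 1.163400 × 135.16 = KRW 1,226,512,123.20.
Convert at spot and invest in KRW: 7,800,000 × 154.11 × 1.043400 = KRW 1,254,227,317.20.
The quoted forward undervalues HKD, so borrow HKD, convert to KRW at spot, deposit the KRW at 2.17%, and buy HKD forward at 135.16 to cover the loan.
The gap between the two covered legs is KRW 27,715,194.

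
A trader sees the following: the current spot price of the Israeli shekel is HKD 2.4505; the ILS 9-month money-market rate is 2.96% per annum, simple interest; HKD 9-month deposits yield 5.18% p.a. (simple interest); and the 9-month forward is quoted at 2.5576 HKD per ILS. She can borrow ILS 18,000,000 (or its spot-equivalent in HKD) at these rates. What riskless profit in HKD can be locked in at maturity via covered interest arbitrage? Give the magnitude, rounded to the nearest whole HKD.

HKD 1,236,182

T = 9/12 years.
Keep in ILS, deliver into the forward: 18,000,000·1.022200·2.5576 = HKD 47,058,816.96.
Swap to HKD now, deposit: 18,000,000·2.4505·1.038850 = HKD 45,822,634.65.
The quoted forward overvalues ILS, so borrow HKD, buy ILS at spot, deposit the ILS at 2.96%, and sell the proceeds forward at 2.5576.
The gap between the two covered legs is HKD 1,236,182.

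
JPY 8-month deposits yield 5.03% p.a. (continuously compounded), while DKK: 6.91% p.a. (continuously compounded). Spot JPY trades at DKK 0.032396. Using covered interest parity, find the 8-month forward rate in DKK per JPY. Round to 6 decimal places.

0.032805

T = 8/12 years.
DKK accumulates by e^(0.0691×8/12) = 1.0471442.
JPY accumulates by e^(0.0503×8/12) = 1.0341019.
Forward (DKK per JPY) = 0.032396 × 1.0471442 / 1.0341019 = 0.03280458.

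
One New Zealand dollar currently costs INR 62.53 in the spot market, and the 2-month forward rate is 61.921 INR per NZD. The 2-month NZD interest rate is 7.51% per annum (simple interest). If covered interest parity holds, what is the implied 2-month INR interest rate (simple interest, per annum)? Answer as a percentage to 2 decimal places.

1.59%

T = 2/12 years.
F/S = 61.921/62.53 = 0.9902607 = (growth of INR) / (growth of NZD).
NZD growth factor: 1 + 0.0751×2/12 = 1.0125167.
So the INR growth factor = 1.0026555.
r = (1.0026555 − 1)/(2/12) = 0.015933 → 1.59%.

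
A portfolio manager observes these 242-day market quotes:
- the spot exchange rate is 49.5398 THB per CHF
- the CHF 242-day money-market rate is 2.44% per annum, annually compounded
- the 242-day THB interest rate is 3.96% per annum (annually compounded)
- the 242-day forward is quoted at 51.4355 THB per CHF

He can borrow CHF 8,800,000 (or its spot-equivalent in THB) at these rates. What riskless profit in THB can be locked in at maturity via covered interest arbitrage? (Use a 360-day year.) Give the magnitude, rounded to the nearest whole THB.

THB 12,545,996

T = 242/360 years.
Route A — deposit CHF, sell forward: 8,800,000 × 1.01633732999 × 51.4355 = THB 460,027,204.88.
Route B — convert at spot, deposit THB: 8,800,000 × 49.5398 × 1.02645019618 = THB 447,481,209.37.
The quoted forward overvalues CHF, so borrow THB, buy CHF at spot, deposit the CHF at 2.44%, and sell the proceeds forward at 51.4355.
Profit = 460,027,204.88 − 447,481,209.37 = THB 12,545,996.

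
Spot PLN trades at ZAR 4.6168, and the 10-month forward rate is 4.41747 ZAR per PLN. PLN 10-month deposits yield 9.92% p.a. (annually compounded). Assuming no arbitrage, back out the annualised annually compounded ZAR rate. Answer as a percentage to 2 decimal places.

T = 10/12 years.
By CIP, F/S equals the ZAR-to-PLN growth ratio: 4.41747/4.6168 = 0.9568251.
The PLN side grows by (1 + 0.0992)^(10/12) = 1.0820083.
Hence g_ZAR = 1.0352927.
r = 1.0352927^(12/10) − 1 = 0.042499 → 4.25%.

4.25%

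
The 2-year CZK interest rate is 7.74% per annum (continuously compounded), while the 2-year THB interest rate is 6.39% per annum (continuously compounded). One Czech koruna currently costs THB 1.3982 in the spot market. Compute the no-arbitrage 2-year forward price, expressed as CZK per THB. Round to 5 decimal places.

T = 2 years.
Growth of 1 THB over T: e^(0.0639×2) = 1.1363257.
CZK growth factor: e^(0.0774×2) = 1.1674245.
CIP: F = S · (grow THB)/(grow CZK) = 1.3982 × 1.1363257/1.1674245 = 1.360954 THB per CZK.
Quoted the other way: 1/1.360954 = 0.73478 CZK per THB.

0.73478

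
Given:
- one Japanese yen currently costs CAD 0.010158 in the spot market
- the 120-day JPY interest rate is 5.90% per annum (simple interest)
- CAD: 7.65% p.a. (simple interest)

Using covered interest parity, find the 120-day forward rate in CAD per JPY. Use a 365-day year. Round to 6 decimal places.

T = 120/365 years.
CAD accumulates by 1 + 0.0765×120/365 = 1.0251507.
JPY accumulates by 1 + 0.0590×120/365 = 1.0193973.
CIP: F = S · (grow CAD)/(grow JPY) = 0.010158 × 1.0251507/1.0193973 = 0.01021533 CAD per JPY.

0.010215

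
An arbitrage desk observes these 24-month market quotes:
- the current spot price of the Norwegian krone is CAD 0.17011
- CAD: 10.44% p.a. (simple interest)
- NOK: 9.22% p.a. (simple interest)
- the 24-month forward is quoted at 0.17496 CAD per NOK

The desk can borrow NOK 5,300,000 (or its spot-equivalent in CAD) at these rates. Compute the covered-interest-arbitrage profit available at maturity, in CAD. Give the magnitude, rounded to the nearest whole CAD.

CAD 8,446

T = 2 years.
Route A — deposit NOK, sell forward: 5,300,000 × 1.184400 × 0.17496 = CAD 1,098,279.91.
Route B — convert at spot, deposit CAD: 5,300,000 × 0.17011 × 1.208800 = CAD 1,089,833.53.
The quoted forward overvalues NOK, so borrow CAD, buy NOK at spot, deposit the NOK at 9.22%, and sell the proceeds forward at 0.17496.
Arbitrage profit = |1,098,279.91 − 1,089,833.53| = CAD 8,446.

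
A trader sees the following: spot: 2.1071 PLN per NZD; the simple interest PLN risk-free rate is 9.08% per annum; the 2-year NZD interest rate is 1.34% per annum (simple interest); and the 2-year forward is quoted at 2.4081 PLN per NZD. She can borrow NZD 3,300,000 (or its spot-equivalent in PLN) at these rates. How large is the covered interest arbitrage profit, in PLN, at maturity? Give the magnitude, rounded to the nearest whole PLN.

PLN 56,471

T = 2 years.
Route A — deposit NZD, sell forward: 3,300,000 × 1.026800 × 2.4081 = PLN 8,159,702.36.
Route B — convert at spot, deposit PLN: 3,300,000 × 2.1071 × 1.181600 = PLN 8,216,172.89.
The quoted forward undervalues NZD, so borrow NZD, convert to PLN at spot, deposit the PLN at 9.08%, and buy NZD forward at 2.4081 to cover the loan.
Arbitrage profit = |8,159,702.36 − 8,216,172.89| = PLN 56,471.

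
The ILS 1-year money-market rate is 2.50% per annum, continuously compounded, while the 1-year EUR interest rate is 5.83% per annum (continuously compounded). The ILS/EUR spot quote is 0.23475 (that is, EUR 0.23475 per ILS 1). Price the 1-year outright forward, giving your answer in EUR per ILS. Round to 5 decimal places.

T = 1 year.
Growth of 1 EUR over T: e^(0.0583×1) = 1.060033.
ILS growth factor: e^(0.0250×1) = 1.0253151.
CIP: F = S · (grow EUR)/(grow ILS) = 0.23475 × 1.060033/1.0253151 = 0.2426988 EUR per ILS.

0.24270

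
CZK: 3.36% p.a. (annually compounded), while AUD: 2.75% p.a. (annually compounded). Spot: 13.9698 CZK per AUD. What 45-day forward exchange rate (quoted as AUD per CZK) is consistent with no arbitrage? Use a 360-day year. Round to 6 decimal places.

0.071530

T = 45/360 years.
CZK growth factor: (1 + 0.0336)^(45/360) = 1.0041395.
Growth of 1 AUD over T: (1 + 0.0275)^(45/360) = 1.0033968.
So F = 13.9698 × 1.0041395 / 1.0033968 = 13.98014 (CZK/AUD).
Quoted the other way: 1/13.98014 = 0.071530 AUD per CZK.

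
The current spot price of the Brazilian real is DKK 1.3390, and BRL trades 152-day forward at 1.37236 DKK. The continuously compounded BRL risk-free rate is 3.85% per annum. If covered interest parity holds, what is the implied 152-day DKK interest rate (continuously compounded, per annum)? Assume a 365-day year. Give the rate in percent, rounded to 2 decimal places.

9.76%

T = 152/365 years.
F/S = 1.37236/1.339 = 1.0249141 = (growth of DKK) / (growth of BRL).
BRL growth factor: e^(0.0385×152/365) = 1.0161621.
So the DKK growth factor = 1.0414789.
r = ln(1.0414789)/(152/365) = 0.097594 → 9.76%.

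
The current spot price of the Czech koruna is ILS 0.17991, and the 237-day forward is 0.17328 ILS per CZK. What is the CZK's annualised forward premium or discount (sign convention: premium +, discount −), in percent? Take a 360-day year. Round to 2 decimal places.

T = 237/360 years.
Period premium: (0.17328 − 0.17991)/0.17991 = -0.0368518.
Annualise by dividing by T: -0.0368518 / (237/360) = -0.055977 → -5.60%.

-5.60%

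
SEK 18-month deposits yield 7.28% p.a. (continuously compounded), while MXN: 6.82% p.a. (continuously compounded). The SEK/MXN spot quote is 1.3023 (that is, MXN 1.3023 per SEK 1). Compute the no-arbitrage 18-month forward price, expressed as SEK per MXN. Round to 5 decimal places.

T = 18/12 years.
MXN accumulates by e^(0.0682×18/12) = 1.1077157.
SEK growth factor: e^(0.0728×18/12) = 1.1153854.
So F = 1.3023 × 1.1077157 / 1.1153854 = 1.293345 (MXN/SEK).
Invert for SEK per MXN: 1 / 1.293345 = 0.77319.

0.77319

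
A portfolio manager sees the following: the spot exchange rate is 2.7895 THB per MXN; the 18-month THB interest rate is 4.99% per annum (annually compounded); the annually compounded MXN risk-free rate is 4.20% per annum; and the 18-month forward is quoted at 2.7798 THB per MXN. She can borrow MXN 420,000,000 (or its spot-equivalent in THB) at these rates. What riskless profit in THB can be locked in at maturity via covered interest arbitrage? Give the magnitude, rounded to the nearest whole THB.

THB 18,532,059

T = 18/12 years.
Keep in MXN, deliver into the forward: 420,000,000·1.063656940935·2.7798 = THB 1,241,836,497.05.
Swap to THB now, deposit: 420,000,000·2.7895·1.075776129824 = THB 1,260,368,555.94.
The quoted forward undervalues MXN, so borrow MXN, convert to THB at spot, deposit the THB at 4.99%, and buy MXN forward at 2.7798 to cover the loan.
Arbitrage profit = |1,241,836,497.05 − 1,260,368,555.94| = THB 18,532,059.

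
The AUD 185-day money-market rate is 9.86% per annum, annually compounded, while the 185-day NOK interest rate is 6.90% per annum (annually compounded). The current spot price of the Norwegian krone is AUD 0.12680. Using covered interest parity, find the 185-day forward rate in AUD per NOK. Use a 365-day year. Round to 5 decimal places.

0.12857

T = 185/365 years.
Growth of 1 AUD over T: (1 + 0.0986)^(185/365) = 1.0488165.
NOK accumulates by (1 + 0.0690)^(185/365) = 1.0343972.
Forward (AUD per NOK) = 0.1268 × 1.0488165 / 1.0343972 = 0.1285676.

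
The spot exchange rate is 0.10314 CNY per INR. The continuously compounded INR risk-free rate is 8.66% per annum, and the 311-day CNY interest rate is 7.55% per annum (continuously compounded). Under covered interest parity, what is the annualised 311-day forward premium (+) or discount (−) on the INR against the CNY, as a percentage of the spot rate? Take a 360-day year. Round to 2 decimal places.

-1.10%

T = 311/360 years.
CIP forward (CNY per INR) = 0.10314 × 1.0673977/1.0776824 = 0.10215570.
(F − S)/S ÷ T = (0.10215570 − 0.10314)/0.10314/(311/360) = -0.011047 → -1.10%.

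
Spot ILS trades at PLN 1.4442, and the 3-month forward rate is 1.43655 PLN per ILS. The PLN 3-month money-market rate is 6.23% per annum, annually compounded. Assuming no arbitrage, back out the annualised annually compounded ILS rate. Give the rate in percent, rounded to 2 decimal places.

T = 3/12 years.
By CIP, F/S equals the PLN-to-ILS growth ratio: 1.43655/1.4442 = 0.9947029.
PLN growth factor: (1 + 0.0623)^(3/12) = 1.0152238.
Hence g_ILS = 1.0206302.
r = 1.0206302^(12/3) − 1 = 0.085110 → 8.51%.

8.51%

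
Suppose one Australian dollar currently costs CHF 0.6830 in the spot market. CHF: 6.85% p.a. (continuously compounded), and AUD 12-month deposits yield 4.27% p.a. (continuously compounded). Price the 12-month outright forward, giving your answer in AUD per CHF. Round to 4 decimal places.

1.4268

T = 1 year.
CHF accumulates by e^(0.0685×1) = 1.0709006.
Growth of 1 AUD over T: e^(0.0427×1) = 1.0436248.
Forward (CHF per AUD) = 0.683 × 1.0709006 / 1.0436248 = 0.7008506.
Invert for AUD per CHF: 1 / 0.7008506 = 1.4268.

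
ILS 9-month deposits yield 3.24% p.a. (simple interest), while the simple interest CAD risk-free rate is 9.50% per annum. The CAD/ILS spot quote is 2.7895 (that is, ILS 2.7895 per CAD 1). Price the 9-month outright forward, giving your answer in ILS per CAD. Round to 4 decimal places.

T = 9/12 years.
ILS growth factor: 1 + 0.0324×9/12 = 1.024300.
CAD accumulates by 1 + 0.0950×9/12 = 1.071250.
Forward (ILS per CAD) = 2.7895 × 1.024300 / 1.071250 = 2.667244.

2.6672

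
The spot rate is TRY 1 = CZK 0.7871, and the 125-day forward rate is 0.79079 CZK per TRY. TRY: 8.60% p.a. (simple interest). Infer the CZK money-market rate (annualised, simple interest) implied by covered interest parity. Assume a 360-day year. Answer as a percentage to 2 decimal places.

9.99%

T = 125/360 years.
F/S = 0.79079/0.7871 = 1.0046881 = (growth of CZK) / (growth of TRY).
TRY growth factor: 1 + 0.0860×125/360 = 1.0298611.
Hence g_CZK = 1.0346892.
(1.0346892 − 1)/T = 0.099905, i.e. 9.99%.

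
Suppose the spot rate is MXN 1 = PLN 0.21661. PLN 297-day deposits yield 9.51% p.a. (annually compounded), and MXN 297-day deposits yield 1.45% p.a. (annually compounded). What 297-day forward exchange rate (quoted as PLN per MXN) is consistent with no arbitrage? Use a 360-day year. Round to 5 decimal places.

0.23071

T = 297/360 years.
Growth of 1 PLN over T: (1 + 0.0951)^(297/360) = 1.0778278.
MXN growth factor: (1 + 0.0145)^(297/360) = 1.0119474.
So F = 0.21661 × 1.0778278 / 1.0119474 = 0.2307119 (PLN/MXN).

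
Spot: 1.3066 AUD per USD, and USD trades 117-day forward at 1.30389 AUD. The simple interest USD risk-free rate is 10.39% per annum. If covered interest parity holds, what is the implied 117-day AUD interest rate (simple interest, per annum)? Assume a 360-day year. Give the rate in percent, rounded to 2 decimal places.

T = 117/360 years.
CIP gives F = S · g_AUD/g_USD, so g_AUD/g_USD = 1.30389/1.3066 = 0.9979259.
The USD side grows by 1 + 0.1039×117/360 = 1.0337675.
So the AUD growth factor = 1.0316234.
(1.0316234 − 1)/T = 0.097303, i.e. 9.73%.

9.73%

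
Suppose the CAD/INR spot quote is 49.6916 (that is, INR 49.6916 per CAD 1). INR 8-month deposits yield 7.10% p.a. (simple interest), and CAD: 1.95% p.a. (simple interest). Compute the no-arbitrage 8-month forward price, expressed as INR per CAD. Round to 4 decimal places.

51.3758

T = 8/12 years.
INR growth factor: 1 + 0.0710×8/12 = 1.04733333.
Growth of 1 CAD over T: 1 + 0.0195×8/12 = 1.013000.
CIP: F = S · (grow INR)/(grow CAD) = 49.6916 × 1.04733333/1.013000 = 51.375784 INR per CAD.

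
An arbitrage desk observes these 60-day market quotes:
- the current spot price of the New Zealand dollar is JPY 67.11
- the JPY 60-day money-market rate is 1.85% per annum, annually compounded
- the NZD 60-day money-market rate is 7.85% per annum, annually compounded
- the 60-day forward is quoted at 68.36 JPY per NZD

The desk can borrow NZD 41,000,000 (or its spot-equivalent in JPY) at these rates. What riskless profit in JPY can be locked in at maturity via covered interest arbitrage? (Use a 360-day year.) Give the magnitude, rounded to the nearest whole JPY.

JPY 78,355,410

T = 60/360 years.
Route A — deposit NZD, sell forward: 41,000,000 × 1.012674851378 × 68.36 = JPY 2,838,284,566.45.
Route B — convert at spot, deposit JPY: 41,000,000 × 67.11 × 1.003059831204 = JPY 2,759,929,156.16.
The quoted forward overvalues NZD, so borrow JPY, buy NZD at spot, deposit the NZD at 7.85%, and sell the proceeds forward at 68.36.
The gap between the two covered legs is JPY 78,355,410.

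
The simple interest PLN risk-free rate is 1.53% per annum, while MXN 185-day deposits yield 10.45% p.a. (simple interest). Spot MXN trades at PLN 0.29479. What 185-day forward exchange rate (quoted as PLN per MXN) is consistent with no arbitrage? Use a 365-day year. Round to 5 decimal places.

0.28213

T = 185/365 years.
Growth of 1 PLN over T: 1 + 0.0153×185/365 = 1.0077548.
MXN accumulates by 1 + 0.1045×185/365 = 1.0529658.
CIP: F = S · (grow PLN)/(grow MXN) = 0.29479 × 1.0077548/1.0529658 = 0.2821327 PLN per MXN.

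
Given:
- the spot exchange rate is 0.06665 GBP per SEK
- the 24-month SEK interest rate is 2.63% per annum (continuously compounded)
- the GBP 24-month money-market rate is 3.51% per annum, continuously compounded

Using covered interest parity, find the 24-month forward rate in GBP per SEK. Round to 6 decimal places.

T = 2 years.
Growth of 1 GBP over T: e^(0.0351×2) = 1.0727227.
SEK accumulates by e^(0.0263×2) = 1.054008.
CIP: F = S · (grow GBP)/(grow SEK) = 0.06665 × 1.0727227/1.054008 = 0.06783342 GBP per SEK.

0.067833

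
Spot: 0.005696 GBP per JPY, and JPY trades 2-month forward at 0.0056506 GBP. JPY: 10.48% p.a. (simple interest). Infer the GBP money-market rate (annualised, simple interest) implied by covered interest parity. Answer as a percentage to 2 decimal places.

5.61%

T = 2/12 years.
By CIP, F/S equals the GBP-to-JPY growth ratio: 0.0056506/0.005696 = 0.9920295.
The JPY side grows by 1 + 0.1048×2/12 = 1.0174667.
So the GBP growth factor = 1.009357.
(1.009357 − 1)/T = 0.056142, i.e. 5.61%.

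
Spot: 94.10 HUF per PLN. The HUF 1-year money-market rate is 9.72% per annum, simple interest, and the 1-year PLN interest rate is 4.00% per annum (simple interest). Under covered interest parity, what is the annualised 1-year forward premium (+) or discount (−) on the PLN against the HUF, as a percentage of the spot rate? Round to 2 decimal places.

+5.50%

T = 1 year.
F = S · g_HUF/g_PLN = 94.1 × 1.097200/1.040000 = 99.27550.
(F − S)/S ÷ T = (99.27550 − 94.1)/94.1/1 = 0.055000 → 5.50%.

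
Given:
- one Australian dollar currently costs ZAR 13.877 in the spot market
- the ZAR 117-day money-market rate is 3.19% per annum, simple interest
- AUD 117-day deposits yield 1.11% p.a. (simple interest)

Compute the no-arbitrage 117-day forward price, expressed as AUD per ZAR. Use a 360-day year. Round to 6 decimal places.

T = 117/360 years.
Growth of 1 ZAR over T: 1 + 0.0319×117/360 = 1.0103675.
Growth of 1 AUD over T: 1 + 0.0111×117/360 = 1.0036075.
Forward (ZAR per AUD) = 13.877 × 1.0103675 / 1.0036075 = 13.97047.
Quoted the other way: 1/13.97047 = 0.071580 AUD per ZAR.

0.071580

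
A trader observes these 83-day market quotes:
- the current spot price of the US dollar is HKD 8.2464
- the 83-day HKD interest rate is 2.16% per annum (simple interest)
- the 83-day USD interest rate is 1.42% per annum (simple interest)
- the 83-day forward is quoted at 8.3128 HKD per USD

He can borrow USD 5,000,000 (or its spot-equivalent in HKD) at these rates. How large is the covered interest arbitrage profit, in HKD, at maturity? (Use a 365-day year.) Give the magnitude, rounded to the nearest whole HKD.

HKD 263,689

T = 83/365 years.
Invest the USD and cover forward: 5,000,000 × 1.0032290411 × 8.3128 = HKD 41,698,211.86.
Convert at spot and invest in HKD: 5,000,000 × 8.2464 × 1.0049117808 = HKD 41,434,522.55.
The quoted forward overvalues USD, so borrow HKD, buy USD at spot, deposit the USD at 1.42%, and sell the proceeds forward at 8.3128.
Arbitrage profit = |41,698,211.86 − 41,434,522.55| = HKD 263,689.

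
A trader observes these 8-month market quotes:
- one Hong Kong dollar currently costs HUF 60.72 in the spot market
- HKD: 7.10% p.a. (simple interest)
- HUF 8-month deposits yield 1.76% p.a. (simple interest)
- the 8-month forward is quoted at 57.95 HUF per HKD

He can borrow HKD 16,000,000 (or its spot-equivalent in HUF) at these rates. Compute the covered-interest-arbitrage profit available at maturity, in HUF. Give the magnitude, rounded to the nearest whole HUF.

T = 8/12 years.
Invest the HKD and cover forward: 16,000,000 × 1.04733333333 × 57.95 = HUF 971,087,466.66.
Convert at spot and invest in HUF: 16,000,000 × 60.72 × 1.01173333333 = HUF 982,919,168.00.
The quoted forward undervalues HKD, so borrow HKD, convert to HUF at spot, deposit the HUF at 1.76%, and buy HKD forward at 57.95 to cover the loan.
Arbitrage profit = |971,087,466.66 − 982,919,168.00| = HUF 11,831,701.

HUF 11,831,701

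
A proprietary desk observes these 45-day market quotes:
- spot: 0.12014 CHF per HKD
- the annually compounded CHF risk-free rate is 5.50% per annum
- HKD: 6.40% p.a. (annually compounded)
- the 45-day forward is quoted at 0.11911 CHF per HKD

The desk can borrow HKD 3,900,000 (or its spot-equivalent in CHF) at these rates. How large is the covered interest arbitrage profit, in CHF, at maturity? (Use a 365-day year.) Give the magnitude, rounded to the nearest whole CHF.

CHF 3,554

T = 45/365 years.
Keep in HKD, deliver into the forward: 3,900,000·1.00767752·0.11911 = CHF 468,095.43.
Swap to CHF now, deposit: 3,900,000·0.12014·1.00662275 = CHF 471,649.06.
The quoted forward undervalues HKD, so borrow HKD, convert to CHF at spot, deposit the CHF at 5.50%, and buy HKD forward at 0.11911 to cover the loan.
The gap between the two covered legs is CHF 3,554.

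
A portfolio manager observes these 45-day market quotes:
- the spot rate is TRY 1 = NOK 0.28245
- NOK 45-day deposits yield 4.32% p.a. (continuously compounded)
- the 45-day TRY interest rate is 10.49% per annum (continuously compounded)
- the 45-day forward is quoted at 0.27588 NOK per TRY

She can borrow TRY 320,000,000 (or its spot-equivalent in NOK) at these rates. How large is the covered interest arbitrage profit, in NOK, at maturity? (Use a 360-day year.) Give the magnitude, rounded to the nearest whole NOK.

T = 45/360 years.
Keep in TRY, deliver into the forward: 320,000,000·1.0131988458·0.27588 = NOK 89,446,815.23.
Swap to NOK now, deposit: 320,000,000·0.28245·1.0054146063 = NOK 90,873,393.78.
The quoted forward undervalues TRY, so borrow TRY, convert to NOK at spot, deposit the NOK at 4.32%, and buy TRY forward at 0.27588 to cover the loan.
The gap between the two covered legs is NOK 1,426,579.

NOK 1,426,579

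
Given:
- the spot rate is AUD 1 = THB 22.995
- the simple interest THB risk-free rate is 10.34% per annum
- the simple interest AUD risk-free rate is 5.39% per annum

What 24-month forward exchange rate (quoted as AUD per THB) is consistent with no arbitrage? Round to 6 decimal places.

T = 2 years.
THB growth factor: 1 + 0.1034×2 = 1.206800.
AUD growth factor: 1 + 0.0539×2 = 1.107800.
So F = 22.995 × 1.206800 / 1.107800 = 25.04998 (THB/AUD).
Quoted the other way: 1/25.04998 = 0.039920 AUD per THB.

0.039920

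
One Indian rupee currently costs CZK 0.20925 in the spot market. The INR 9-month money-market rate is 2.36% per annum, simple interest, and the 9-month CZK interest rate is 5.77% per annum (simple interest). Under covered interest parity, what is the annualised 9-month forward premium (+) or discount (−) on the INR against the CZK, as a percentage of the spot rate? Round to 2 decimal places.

T = 9/12 years.
F = S · g_CZK/g_INR = 0.20925 × 1.043275/1.017700 = 0.21450849.
(F − S)/S ÷ T = (0.21450849 − 0.20925)/0.20925/(9/12) = 0.033507 → 3.35%.

+3.35%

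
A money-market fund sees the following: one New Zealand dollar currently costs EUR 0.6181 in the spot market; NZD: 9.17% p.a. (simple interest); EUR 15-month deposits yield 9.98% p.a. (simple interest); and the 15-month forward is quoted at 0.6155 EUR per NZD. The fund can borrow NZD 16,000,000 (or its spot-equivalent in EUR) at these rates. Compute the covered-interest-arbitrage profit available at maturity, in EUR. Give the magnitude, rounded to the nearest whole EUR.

T = 15/12 years.
Route A — deposit NZD, sell forward: 16,000,000 × 1.114625 × 0.6155 = EUR 10,976,827.00.
Route B — convert at spot, deposit EUR: 16,000,000 × 0.6181 × 1.124750 = EUR 11,123,327.60.
The quoted forward undervalues NZD, so borrow NZD, convert to EUR at spot, deposit the EUR at 9.98%, and buy NZD forward at 0.6155 to cover the loan.
Arbitrage profit = |10,976,827.00 − 11,123,327.60| = EUR 146,501.

EUR 146,501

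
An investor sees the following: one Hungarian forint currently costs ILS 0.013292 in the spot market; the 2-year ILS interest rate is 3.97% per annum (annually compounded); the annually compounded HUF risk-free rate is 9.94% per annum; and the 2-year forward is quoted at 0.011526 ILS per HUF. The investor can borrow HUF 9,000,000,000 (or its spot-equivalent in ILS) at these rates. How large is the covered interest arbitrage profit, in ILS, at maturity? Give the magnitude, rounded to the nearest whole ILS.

ILS 3,933,759

T = 2 years.
Keep in HUF, deliver into the forward: 9,000,000,000·1.20868036·0.011526 = ILS 125,381,248.46.
Swap to ILS now, deposit: 9,000,000,000·0.013292·1.08097609 = ILS 129,315,007.69.
The quoted forward undervalues HUF, so borrow HUF, convert to ILS at spot, deposit the ILS at 3.97%, and buy HUF forward at 0.011526 to cover the loan.
The gap between the two covered legs is ILS 3,933,759.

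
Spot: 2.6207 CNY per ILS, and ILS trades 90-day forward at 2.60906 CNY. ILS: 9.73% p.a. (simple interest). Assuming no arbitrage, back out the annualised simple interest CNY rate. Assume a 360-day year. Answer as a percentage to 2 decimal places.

7.91%

T = 90/360 years.
F/S = 2.60906/2.6207 = 0.9955584 = (growth of CNY) / (growth of ILS).
ILS growth factor: 1 + 0.0973×90/360 = 1.024325.
That pins the CNY growth at 1.0197754.
r = (1.0197754 − 1)/(90/360) = 0.079102 → 7.91%.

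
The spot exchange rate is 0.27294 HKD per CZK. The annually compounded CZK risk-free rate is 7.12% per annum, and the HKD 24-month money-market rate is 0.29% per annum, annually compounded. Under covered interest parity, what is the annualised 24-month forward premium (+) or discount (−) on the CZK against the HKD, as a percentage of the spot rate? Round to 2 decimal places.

-6.17%

T = 2 years.
CIP forward (HKD per CZK) = 0.27294 × 1.0058084/1.1474694 = 0.23924415.
(F − S)/S ÷ T = (0.23924415 − 0.27294)/0.27294/2 = -0.061728 → -6.17%.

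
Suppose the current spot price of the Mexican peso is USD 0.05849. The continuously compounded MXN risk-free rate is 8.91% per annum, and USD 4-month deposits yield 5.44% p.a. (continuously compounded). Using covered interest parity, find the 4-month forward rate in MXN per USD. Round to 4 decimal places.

17.2958

T = 4/12 years.
Growth of 1 USD over T: e^(0.0544×4/12) = 1.01829874.
Growth of 1 MXN over T: e^(0.0891×4/12) = 1.03014544.
Forward (USD per MXN) = 0.05849 × 1.01829874 / 1.03014544 = 0.057817363.
Quoted the other way: 1/0.057817363 = 17.2958 MXN per USD.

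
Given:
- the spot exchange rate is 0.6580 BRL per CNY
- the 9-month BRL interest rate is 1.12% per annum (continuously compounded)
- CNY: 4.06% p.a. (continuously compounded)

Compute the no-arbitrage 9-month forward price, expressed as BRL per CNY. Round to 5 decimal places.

0.64365

T = 9/12 years.
Growth of 1 BRL over T: e^(0.0112×9/12) = 1.0084354.
CNY accumulates by e^(0.0406×9/12) = 1.0309183.
CIP: F = S · (grow BRL)/(grow CNY) = 0.658 × 1.0084354/1.0309183 = 0.6436499 BRL per CNY.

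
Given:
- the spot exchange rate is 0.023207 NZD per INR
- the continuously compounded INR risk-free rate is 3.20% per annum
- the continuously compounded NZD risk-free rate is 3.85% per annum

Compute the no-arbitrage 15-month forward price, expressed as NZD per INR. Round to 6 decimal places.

T = 15/12 years.
NZD accumulates by e^(0.0385×15/12) = 1.0493018.
INR growth factor: e^(0.0320×15/12) = 1.0408108.
CIP: F = S · (grow NZD)/(grow INR) = 0.023207 × 1.0493018/1.0408108 = 0.02339632 NZD per INR.

0.023396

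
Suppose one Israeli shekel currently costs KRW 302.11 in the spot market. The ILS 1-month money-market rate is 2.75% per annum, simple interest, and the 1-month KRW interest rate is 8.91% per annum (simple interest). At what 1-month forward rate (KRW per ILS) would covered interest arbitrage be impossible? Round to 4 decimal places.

303.6573

T = 1/12 years.
KRW growth factor: 1 + 0.0891×1/12 = 1.007425.
ILS growth factor: 1 + 0.0275×1/12 = 1.002291667.
CIP: F = S · (grow KRW)/(grow ILS) = 302.11 × 1.007425/1.002291667 = 303.657285 KRW per ILS.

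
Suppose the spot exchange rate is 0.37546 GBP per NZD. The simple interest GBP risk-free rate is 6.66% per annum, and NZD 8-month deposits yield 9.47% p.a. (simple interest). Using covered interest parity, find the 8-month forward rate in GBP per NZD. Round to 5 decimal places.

0.36884

T = 8/12 years.
Growth of 1 GBP over T: 1 + 0.0666×8/12 = 1.044400.
NZD accumulates by 1 + 0.0947×8/12 = 1.0631333.
CIP: F = S · (grow GBP)/(grow NZD) = 0.37546 × 1.044400/1.0631333 = 0.3688441 GBP per NZD.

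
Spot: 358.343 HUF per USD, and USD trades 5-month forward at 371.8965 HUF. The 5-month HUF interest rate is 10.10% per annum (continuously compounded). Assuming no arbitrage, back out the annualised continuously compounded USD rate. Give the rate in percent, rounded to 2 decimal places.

T = 5/12 years.
By CIP, F/S equals the HUF-to-USD growth ratio: 371.8965/358.343 = 1.0378227.
The HUF side grows by e^(0.1010×5/12) = 1.0429814.
So the USD growth factor = 1.0049707.
r = ln(1.0049707)/(5/12) = 0.011900 → 1.19%.

1.19%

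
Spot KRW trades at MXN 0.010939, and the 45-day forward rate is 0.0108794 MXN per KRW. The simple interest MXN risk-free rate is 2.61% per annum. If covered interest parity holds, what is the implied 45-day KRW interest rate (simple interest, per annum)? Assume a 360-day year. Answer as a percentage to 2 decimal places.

T = 45/360 years.
By CIP, F/S equals the MXN-to-KRW growth ratio: 0.0108794/0.010939 = 0.9945516.
MXN growth factor: 1 + 0.0261×45/360 = 1.0032625.
So the KRW growth factor = 1.0087586.
(1.0087586 − 1)/T = 0.070069, i.e. 7.01%.

7.01%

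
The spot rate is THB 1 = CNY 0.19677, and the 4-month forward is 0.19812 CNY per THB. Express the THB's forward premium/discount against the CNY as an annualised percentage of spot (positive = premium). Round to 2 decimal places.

+2.06%

T = 4/12 years.
THB trades forward at +0.68608% vs spot over the period.
×(1/T) gives 2.06% p.a.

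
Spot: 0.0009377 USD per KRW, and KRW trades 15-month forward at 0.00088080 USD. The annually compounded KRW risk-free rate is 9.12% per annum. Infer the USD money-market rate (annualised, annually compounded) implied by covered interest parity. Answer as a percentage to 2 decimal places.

T = 15/12 years.
F/S = 0.0008808/0.0009377 = 0.9393196 = (growth of USD) / (growth of KRW).
The KRW side grows by (1 + 0.0912)^(15/12) = 1.1152711.
Hence g_USD = 1.047596.
Annualise: 1.047596^(12/15) − 1 = 0.037899 = 3.79%.

3.79%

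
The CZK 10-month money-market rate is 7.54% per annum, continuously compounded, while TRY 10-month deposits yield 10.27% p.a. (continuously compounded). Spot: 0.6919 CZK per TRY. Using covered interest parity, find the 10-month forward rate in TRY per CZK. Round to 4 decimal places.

T = 10/12 years.
Growth of 1 CZK over T: e^(0.0754×10/12) = 1.0648493.
TRY accumulates by e^(0.1027×10/12) = 1.0893523.
Forward (CZK per TRY) = 0.6919 × 1.0648493 / 1.0893523 = 0.6763370.
Quoted the other way: 1/0.6763370 = 1.4786 TRY per CZK.

1.4786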